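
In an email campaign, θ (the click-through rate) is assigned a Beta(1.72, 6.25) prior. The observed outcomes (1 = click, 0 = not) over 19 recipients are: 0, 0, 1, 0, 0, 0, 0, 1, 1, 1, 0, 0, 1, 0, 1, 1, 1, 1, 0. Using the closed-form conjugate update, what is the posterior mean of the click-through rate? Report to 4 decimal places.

The Beta prior is conjugate to a Binomial/Bernoulli likelihood; the update adds successes to α and failures to β.
Posterior: Beta(α+k, β+n−k) = Beta(1.72+9, 6.25+10) = Beta(10.72, 16.25).
Posterior mean = α/(α+β) = 10.72/26.97 = 0.3975.

0.3975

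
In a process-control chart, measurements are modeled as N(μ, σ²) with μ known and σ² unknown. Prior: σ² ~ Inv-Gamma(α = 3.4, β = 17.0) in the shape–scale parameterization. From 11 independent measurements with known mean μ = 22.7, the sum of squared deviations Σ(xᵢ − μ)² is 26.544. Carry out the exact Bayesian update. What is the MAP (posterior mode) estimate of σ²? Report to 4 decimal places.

With known mean μ and an Inverse-Gamma(α, β) prior on σ², the Normal likelihood is conjugate: posterior is Inv-Gamma(α + n/2, β + Σ(xᵢ−μ)²/2).
Posterior: Inv-Gamma(3.4 + 11/2, 17.0 + 26.544/2) = Inv-Gamma(8.90, 30.2720).
Mode = β/(α+1) = 30.2720/9.90 = 3.0578.

3.0578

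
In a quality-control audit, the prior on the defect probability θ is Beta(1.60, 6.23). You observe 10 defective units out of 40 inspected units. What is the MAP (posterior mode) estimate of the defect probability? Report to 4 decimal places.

The Beta prior is conjugate to a Binomial/Bernoulli likelihood; the update adds successes to α and failures to β.
Posterior: Beta(α+k, β+n−k) = Beta(1.60+10, 6.23+30) = Beta(11.60, 36.23).
Mode of Beta(a,b) for a,b>1 is (a−1)/(a+b−2) = 10.60/45.83 = 0.2313.

0.2313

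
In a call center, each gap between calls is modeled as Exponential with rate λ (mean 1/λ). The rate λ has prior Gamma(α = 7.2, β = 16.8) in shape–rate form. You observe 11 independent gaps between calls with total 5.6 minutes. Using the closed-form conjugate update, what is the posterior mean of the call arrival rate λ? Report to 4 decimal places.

0.8125

With a Gamma(shape α, rate β) prior on the exponential rate λ, the posterior after n observations with total T = Σxᵢ is Gamma(α+n, β+T).
Posterior: Gamma(7.2+11, 16.8+5.6) = Gamma(18.2, 22.4).
Posterior mean of λ = α/β = 18.2/22.4 = 0.8125.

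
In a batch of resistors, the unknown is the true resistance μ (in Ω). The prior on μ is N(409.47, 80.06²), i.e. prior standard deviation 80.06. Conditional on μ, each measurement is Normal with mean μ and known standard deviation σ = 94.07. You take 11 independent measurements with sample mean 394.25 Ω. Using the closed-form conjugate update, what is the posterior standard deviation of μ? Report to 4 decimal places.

26.7350

For Normal data with known variance σ², a Normal(μ₀, σ₀²) prior on μ is conjugate. Posterior precision = 1/σ₀² + n/σ²; posterior mean is the precision-weighted average of μ₀ and x̄.
σ₀² = 80.06² = 6409.6036, σ² = 94.07² = 8849.1649; σ² + n·σ₀² = 8849.1649 + 11·6409.6036 = 79354.8045.
Posterior precision = 1/σ₀² + n/σ² = 1/6409.6036 + 11/8849.1649 = (σ² + n·σ₀²)/(σ₀²σ²) = 79354.8045/(6409.6036·8849.1649); posterior variance σₙ² = σ₀²σ²/(σ² + n·σ₀²) = 6409.6036·8849.1649/79354.8045 = 714.759989.
Posterior SD = √σₙ² = √(6409.6036·8849.1649/79354.8045) = 26.7350.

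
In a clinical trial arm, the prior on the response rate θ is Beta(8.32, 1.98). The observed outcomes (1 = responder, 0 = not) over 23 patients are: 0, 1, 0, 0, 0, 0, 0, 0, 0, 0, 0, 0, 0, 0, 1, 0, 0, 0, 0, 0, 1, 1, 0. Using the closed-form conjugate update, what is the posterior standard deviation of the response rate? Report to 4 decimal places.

The Beta prior is conjugate to a Binomial/Bernoulli likelihood; the update adds successes to α and failures to β.
Posterior: Beta(α+k, β+n−k) = Beta(8.32+4, 1.98+19) = Beta(12.32, 20.98).
Var = αβ/((α+β)²(α+β+1)) = 12.32·20.98/(33.30²·34.30) = 0.00679569; SD = √0.00679569 = 0.0824.

0.0824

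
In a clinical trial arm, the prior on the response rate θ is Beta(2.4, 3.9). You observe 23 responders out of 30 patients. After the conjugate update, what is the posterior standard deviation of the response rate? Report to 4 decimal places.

The Beta prior is conjugate to a Binomial/Bernoulli likelihood; the update adds successes to α and failures to β.
Posterior: Beta(α+k, β+n−k) = Beta(2.4+23, 3.9+7) = Beta(25.4, 10.9).
Var = αβ/((α+β)²(α+β+1)) = 25.4·10.9/(36.3²·37.3) = 0.00563298; SD = √0.00563298 = 0.0751.

0.0751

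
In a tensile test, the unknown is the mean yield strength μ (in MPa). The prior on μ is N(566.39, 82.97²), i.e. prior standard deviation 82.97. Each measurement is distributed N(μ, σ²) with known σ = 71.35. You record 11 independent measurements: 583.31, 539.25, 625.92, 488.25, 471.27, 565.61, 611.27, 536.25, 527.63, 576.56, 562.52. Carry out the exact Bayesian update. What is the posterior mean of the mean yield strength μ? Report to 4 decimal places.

554.2558

For Normal data with known variance σ², a Normal(μ₀, σ₀²) prior on μ is conjugate. Posterior precision = 1/σ₀² + n/σ²; posterior mean is the precision-weighted average of μ₀ and x̄.
Σxᵢ = 583.31 + 539.25 + 625.92 + 488.25 + 471.27 + 565.61 + 611.27 + 536.25 + 527.63 + 576.56 + 562.52 = 6087.84, so n·x̄ = 6087.84.
σ₀² = 82.97² = 6884.0209, σ² = 71.35² = 5090.8225; σ² + n·σ₀² = 5090.8225 + 11·6884.0209 = 80815.0524.
Posterior mean = (μ₀/σ₀² + n·x̄/σ²)/(1/σ₀² + n/σ²) = (σ²·μ₀ + σ₀²·n·x̄)/(σ² + n·σ₀²) = (5090.8225·566.39 + 6884.0209·6087.84)/80815.0524 = 44792208.751631/80815.0524 = 554.2558.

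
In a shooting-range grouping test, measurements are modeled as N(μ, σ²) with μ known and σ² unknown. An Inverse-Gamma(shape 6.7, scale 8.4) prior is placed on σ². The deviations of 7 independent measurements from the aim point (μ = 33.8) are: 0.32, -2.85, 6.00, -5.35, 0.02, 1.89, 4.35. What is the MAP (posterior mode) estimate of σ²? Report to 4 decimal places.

With known mean μ and an Inverse-Gamma(α, β) prior on σ², the Normal likelihood is conjugate: posterior is Inv-Gamma(α + n/2, β + Σ(xᵢ−μ)²/2).
Σ(xᵢ−μ)² = (0.32)² + (-2.85)² + (6.00)² + (-5.35)² + (0.02)² + (1.89)² + (4.35)² = 95.3424.
Posterior: Inv-Gamma(6.7 + 7/2, 8.4 + 95.3424/2) = Inv-Gamma(10.20, 56.07120).
Mode = β/(α+1) = 56.07120/11.20 = 5.0064.

5.0064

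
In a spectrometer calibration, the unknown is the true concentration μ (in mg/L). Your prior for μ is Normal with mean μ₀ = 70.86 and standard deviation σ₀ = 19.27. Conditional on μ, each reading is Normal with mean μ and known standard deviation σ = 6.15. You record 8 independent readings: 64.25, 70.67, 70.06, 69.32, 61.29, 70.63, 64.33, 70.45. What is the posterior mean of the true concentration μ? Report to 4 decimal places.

For Normal data with known variance σ², a Normal(μ₀, σ₀²) prior on μ is conjugate. Posterior precision = 1/σ₀² + n/σ²; posterior mean is the precision-weighted average of μ₀ and x̄.
Σxᵢ = 64.25 + 70.67 + 70.06 + 69.32 + 61.29 + 70.63 + 64.33 + 70.45 = 541, so n·x̄ = 541.
σ₀² = 19.27² = 371.3329, σ² = 6.15² = 37.8225; σ² + n·σ₀² = 37.8225 + 8·371.3329 = 3008.4857.
Posterior mean = (μ₀/σ₀² + n·x̄/σ²)/(1/σ₀² + n/σ²) = (σ²·μ₀ + σ₀²·n·x̄)/(σ² + n·σ₀²) = (37.8225·70.86 + 371.3329·541)/3008.4857 = 203571.20125/3008.4857 = 67.6657.

67.6657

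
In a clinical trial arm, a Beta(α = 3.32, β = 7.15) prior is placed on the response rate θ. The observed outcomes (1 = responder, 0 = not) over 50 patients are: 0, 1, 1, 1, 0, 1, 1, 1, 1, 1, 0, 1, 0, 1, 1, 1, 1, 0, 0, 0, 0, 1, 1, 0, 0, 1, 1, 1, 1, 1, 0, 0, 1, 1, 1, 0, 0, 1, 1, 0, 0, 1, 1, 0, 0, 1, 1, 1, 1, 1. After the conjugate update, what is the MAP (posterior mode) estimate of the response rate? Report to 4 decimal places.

0.5870

The Beta prior is conjugate to a Binomial/Bernoulli likelihood; the update adds successes to α and failures to β.
Posterior: Beta(α+k, β+n−k) = Beta(3.32+32, 7.15+18) = Beta(35.32, 25.15).
Mode of Beta(a,b) for a,b>1 is (a−1)/(a+b−2) = 34.32/58.47 = 0.5870.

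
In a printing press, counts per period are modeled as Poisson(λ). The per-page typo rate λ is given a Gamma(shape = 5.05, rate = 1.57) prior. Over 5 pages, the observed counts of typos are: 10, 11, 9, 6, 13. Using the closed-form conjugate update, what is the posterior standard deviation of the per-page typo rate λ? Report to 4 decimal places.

1.1190

With a Gamma(shape α, rate β) prior, the Poisson likelihood is conjugate: the posterior is Gamma(α + ΣXᵢ, β + n).
Sum of counts S = 49 over n = 5 pages.
Posterior: Gamma(α+S, β+n) = Gamma(5.05+49, 1.57+5) = Gamma(54.05, 6.57).
SD = √α/β = √54.05/6.57 = 1.1190.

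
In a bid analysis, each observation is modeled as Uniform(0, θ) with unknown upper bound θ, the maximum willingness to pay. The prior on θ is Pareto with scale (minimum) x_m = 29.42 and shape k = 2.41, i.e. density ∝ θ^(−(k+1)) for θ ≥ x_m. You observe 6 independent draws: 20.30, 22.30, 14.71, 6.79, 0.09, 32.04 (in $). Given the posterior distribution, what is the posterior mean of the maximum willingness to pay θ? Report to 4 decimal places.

36.3639

A Pareto(scale x_m, shape k) prior on the upper bound θ of Uniform(0, θ) is conjugate: posterior is Pareto(max(x_m, max xᵢ), k + n).
Sample maximum = 32.04; prior scale x_m = 29.42 → posterior scale = max = 32.04.
Posterior shape = 2.41 + 6 = 8.41.
E[θ|data] = k·x_m/(k−1) = 8.41·32.04/7.41 = 36.3639.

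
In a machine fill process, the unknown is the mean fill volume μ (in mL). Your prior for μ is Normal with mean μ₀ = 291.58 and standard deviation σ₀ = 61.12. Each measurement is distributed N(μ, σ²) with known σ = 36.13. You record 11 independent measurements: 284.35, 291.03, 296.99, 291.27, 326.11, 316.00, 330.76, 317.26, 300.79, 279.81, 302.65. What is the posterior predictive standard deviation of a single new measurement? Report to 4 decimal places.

For Normal data with known variance σ², a Normal(μ₀, σ₀²) prior on μ is conjugate. Posterior precision = 1/σ₀² + n/σ²; posterior mean is the precision-weighted average of μ₀ and x̄.
σ₀² = 61.12² = 3735.6544, σ² = 36.13² = 1305.3769; σ² + n·σ₀² = 1305.3769 + 11·3735.6544 = 42397.5753.
Posterior precision = 1/σ₀² + n/σ² = 1/3735.6544 + 11/1305.3769 = (σ² + n·σ₀²)/(σ₀²σ²) = 42397.5753/(3735.6544·1305.3769); posterior variance σₙ² = σ₀²σ²/(σ² + n·σ₀²) = 3735.6544·1305.3769/42397.5753 = 115.016883.
Predictive variance for one new observation = σₙ² + σ² = 3735.6544·1305.3769/42397.5753 + 1305.3769 = σ²·(σ₀² + 42397.5753)/42397.5753 = 1305.3769·46133.2297/42397.5753 = 1420.393783; SD = √(1305.3769·46133.2297/42397.5753) = 37.6881.

37.6881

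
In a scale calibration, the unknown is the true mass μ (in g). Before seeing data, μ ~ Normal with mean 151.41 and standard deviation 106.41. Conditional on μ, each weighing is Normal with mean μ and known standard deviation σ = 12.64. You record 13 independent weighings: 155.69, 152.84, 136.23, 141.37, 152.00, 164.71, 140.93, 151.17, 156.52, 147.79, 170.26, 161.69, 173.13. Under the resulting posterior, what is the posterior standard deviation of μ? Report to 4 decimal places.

3.5038

For Normal data with known variance σ², a Normal(μ₀, σ₀²) prior on μ is conjugate. Posterior precision = 1/σ₀² + n/σ²; posterior mean is the precision-weighted average of μ₀ and x̄.
σ₀² = 106.41² = 11323.0881, σ² = 12.64² = 159.7696; σ² + n·σ₀² = 159.7696 + 13·11323.0881 = 147359.9149.
Posterior precision = 1/σ₀² + n/σ² = 1/11323.0881 + 13/159.7696 = (σ² + n·σ₀²)/(σ₀²σ²) = 147359.9149/(11323.0881·159.7696); posterior variance σₙ² = σ₀²σ²/(σ² + n·σ₀²) = 11323.0881·159.7696/147359.9149 = 12.276644.
Posterior SD = √σₙ² = √(11323.0881·159.7696/147359.9149) = 3.5038.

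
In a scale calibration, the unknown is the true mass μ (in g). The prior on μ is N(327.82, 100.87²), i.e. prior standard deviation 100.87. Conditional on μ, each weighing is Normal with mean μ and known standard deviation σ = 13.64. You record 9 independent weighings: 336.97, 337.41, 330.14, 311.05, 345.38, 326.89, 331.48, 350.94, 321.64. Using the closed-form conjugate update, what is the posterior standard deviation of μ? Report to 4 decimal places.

4.5421

For Normal data with known variance σ², a Normal(μ₀, σ₀²) prior on μ is conjugate. Posterior precision = 1/σ₀² + n/σ²; posterior mean is the precision-weighted average of μ₀ and x̄.
σ₀² = 100.87² = 10174.7569, σ² = 13.64² = 186.0496; σ² + n·σ₀² = 186.0496 + 9·10174.7569 = 91758.8617.
Posterior precision = 1/σ₀² + n/σ² = 1/10174.7569 + 9/186.0496 = (σ² + n·σ₀²)/(σ₀²σ²) = 91758.8617/(10174.7569·186.0496); posterior variance σₙ² = σ₀²σ²/(σ² + n·σ₀²) = 10174.7569·186.0496/91758.8617 = 20.630263.
Posterior SD = √σₙ² = √(10174.7569·186.0496/91758.8617) = 4.5421.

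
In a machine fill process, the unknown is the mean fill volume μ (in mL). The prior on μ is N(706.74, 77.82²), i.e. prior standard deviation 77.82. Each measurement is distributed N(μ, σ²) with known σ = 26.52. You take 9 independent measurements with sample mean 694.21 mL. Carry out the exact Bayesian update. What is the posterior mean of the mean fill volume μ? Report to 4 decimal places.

For Normal data with known variance σ², a Normal(μ₀, σ₀²) prior on μ is conjugate. Posterior precision = 1/σ₀² + n/σ²; posterior mean is the precision-weighted average of μ₀ and x̄.
n·x̄ = 9·694.21 = 6247.89.
σ₀² = 77.82² = 6055.9524, σ² = 26.52² = 703.3104; σ² + n·σ₀² = 703.3104 + 9·6055.9524 = 55206.882.
Posterior mean = (μ₀/σ₀² + n·x̄/σ²)/(1/σ₀² + n/σ²) = (σ²·μ₀ + σ₀²·n·x̄)/(σ² + n·σ₀²) = (703.3104·706.74 + 6055.9524·6247.89)/55206.882 = 38333982.032532/55206.882 = 694.3696.

694.3696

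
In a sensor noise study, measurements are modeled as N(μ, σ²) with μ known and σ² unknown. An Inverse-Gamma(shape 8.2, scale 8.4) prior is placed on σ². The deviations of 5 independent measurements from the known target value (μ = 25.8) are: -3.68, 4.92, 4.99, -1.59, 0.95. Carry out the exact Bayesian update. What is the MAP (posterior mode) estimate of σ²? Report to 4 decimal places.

With known mean μ and an Inverse-Gamma(α, β) prior on σ², the Normal likelihood is conjugate: posterior is Inv-Gamma(α + n/2, β + Σ(xᵢ−μ)²/2).
Σ(xᵢ−μ)² = (-3.68)² + (4.92)² + (4.99)² + (-1.59)² + (0.95)² = 66.0795.
Posterior: Inv-Gamma(8.2 + 5/2, 8.4 + 66.0795/2) = Inv-Gamma(10.70, 41.43975).
Mode = β/(α+1) = 41.43975/11.70 = 3.5419.

3.5419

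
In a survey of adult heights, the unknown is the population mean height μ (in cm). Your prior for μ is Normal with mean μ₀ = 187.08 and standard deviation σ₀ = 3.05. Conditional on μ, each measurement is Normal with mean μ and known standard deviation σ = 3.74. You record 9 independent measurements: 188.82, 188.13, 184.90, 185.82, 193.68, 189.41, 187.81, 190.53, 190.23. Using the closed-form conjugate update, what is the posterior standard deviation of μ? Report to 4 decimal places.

1.1540

For Normal data with known variance σ², a Normal(μ₀, σ₀²) prior on μ is conjugate. Posterior precision = 1/σ₀² + n/σ²; posterior mean is the precision-weighted average of μ₀ and x̄.
σ₀² = 3.05² = 9.3025, σ² = 3.74² = 13.9876; σ² + n·σ₀² = 13.9876 + 9·9.3025 = 97.7101.
Posterior precision = 1/σ₀² + n/σ² = 1/9.3025 + 9/13.9876 = (σ² + n·σ₀²)/(σ₀²σ²) = 97.7101/(9.3025·13.9876); posterior variance σₙ² = σ₀²σ²/(σ² + n·σ₀²) = 9.3025·13.9876/97.7101 = 1.331691.
Posterior SD = √σₙ² = √(9.3025·13.9876/97.7101) = 1.1540.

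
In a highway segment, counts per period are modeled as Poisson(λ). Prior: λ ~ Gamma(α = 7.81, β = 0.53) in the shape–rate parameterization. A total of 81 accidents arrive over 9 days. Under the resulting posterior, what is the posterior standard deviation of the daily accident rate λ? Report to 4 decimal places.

0.9889

With a Gamma(shape α, rate β) prior, the Poisson likelihood is conjugate: the posterior is Gamma(α + ΣXᵢ, β + n).
Posterior: Gamma(α+S, β+n) = Gamma(7.81+81, 0.53+9) = Gamma(88.81, 9.53).
SD = √α/β = √88.81/9.53 = 0.9889.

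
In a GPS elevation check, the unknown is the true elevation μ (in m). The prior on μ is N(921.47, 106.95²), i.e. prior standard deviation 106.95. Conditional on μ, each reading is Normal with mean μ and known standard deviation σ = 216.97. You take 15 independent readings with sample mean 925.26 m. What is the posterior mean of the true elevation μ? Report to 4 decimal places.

For Normal data with known variance σ², a Normal(μ₀, σ₀²) prior on μ is conjugate. Posterior precision = 1/σ₀² + n/σ²; posterior mean is the precision-weighted average of μ₀ and x̄.
n·x̄ = 15·925.26 = 13878.9.
σ₀² = 106.95² = 11438.3025, σ² = 216.97² = 47075.9809; σ² + n·σ₀² = 47075.9809 + 15·11438.3025 = 218650.5184.
Posterior mean = (μ₀/σ₀² + n·x̄/σ²)/(1/σ₀² + n/σ²) = (σ²·μ₀ + σ₀²·n·x̄)/(σ² + n·σ₀²) = (47075.9809·921.47 + 11438.3025·13878.9)/218650.5184 = 202130160.687173/218650.5184 = 924.4440.

924.4440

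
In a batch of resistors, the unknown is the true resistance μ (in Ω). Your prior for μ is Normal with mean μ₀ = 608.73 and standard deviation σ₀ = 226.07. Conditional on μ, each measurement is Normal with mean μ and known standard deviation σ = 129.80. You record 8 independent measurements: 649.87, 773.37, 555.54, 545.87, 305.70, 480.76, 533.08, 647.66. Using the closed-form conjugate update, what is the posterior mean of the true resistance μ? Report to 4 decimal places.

563.3512

For Normal data with known variance σ², a Normal(μ₀, σ₀²) prior on μ is conjugate. Posterior precision = 1/σ₀² + n/σ²; posterior mean is the precision-weighted average of μ₀ and x̄.
Σxᵢ = 649.87 + 773.37 + 555.54 + 545.87 + 305.70 + 480.76 + 533.08 + 647.66 = 4491.85, so n·x̄ = 4491.85.
σ₀² = 226.07² = 51107.6449, σ² = 129.80² = 16848.04; σ² + n·σ₀² = 16848.04 + 8·51107.6449 = 425709.1992.
Posterior mean = (μ₀/σ₀² + n·x̄/σ²)/(1/σ₀² + n/σ²) = (σ²·μ₀ + σ₀²·n·x̄)/(σ² + n·σ₀²) = (16848.04·608.73 + 51107.6449·4491.85)/425709.1992 = 239823782.133265/425709.1992 = 563.3512.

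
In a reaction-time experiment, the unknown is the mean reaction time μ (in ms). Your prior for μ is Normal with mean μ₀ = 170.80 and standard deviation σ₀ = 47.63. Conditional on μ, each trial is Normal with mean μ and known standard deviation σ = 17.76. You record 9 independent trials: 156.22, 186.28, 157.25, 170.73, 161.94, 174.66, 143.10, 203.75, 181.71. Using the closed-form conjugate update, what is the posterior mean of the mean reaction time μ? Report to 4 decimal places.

For Normal data with known variance σ², a Normal(μ₀, σ₀²) prior on μ is conjugate. Posterior precision = 1/σ₀² + n/σ²; posterior mean is the precision-weighted average of μ₀ and x̄.
Σxᵢ = 156.22 + 186.28 + 157.25 + 170.73 + 161.94 + 174.66 + 143.10 + 203.75 + 181.71 = 1535.64, so n·x̄ = 1535.64.
σ₀² = 47.63² = 2268.6169, σ² = 17.76² = 315.4176; σ² + n·σ₀² = 315.4176 + 9·2268.6169 = 20732.9697.
Posterior mean = (μ₀/σ₀² + n·x̄/σ²)/(1/σ₀² + n/σ²) = (σ²·μ₀ + σ₀²·n·x̄)/(σ² + n·σ₀²) = (315.4176·170.80 + 2268.6169·1535.64)/20732.9697 = 3537652.182396/20732.9697 = 170.6293.

170.6293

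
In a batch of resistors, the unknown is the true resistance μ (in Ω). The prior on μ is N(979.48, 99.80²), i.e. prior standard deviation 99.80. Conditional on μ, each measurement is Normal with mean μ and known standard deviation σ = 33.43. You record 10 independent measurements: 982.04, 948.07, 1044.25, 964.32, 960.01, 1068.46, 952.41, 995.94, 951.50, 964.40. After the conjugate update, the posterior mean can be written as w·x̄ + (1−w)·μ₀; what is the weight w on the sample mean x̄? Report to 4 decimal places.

For Normal data with known variance σ², a Normal(μ₀, σ₀²) prior on μ is conjugate. Posterior precision = 1/σ₀² + n/σ²; posterior mean is the precision-weighted average of μ₀ and x̄.
σ₀² = 99.80² = 9960.04, σ² = 33.43² = 1117.5649. Prior precision 1/σ₀² = 1/9960.04; data precision n/σ² = 10/1117.5649.
w = (n/σ²)/(1/σ₀² + n/σ²) = n·σ₀²/(σ² + n·σ₀²) = 10·9960.04/(1117.5649 + 10·9960.04) = 99600.4/100717.9649 = 0.9889.

0.9889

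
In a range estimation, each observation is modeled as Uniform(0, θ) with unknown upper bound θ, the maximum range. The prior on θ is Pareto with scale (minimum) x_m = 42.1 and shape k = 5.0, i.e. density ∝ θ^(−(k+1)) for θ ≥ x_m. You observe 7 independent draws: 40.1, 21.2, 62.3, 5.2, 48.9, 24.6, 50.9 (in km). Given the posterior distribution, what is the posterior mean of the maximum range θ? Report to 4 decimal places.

67.9636

A Pareto(scale x_m, shape k) prior on the upper bound θ of Uniform(0, θ) is conjugate: posterior is Pareto(max(x_m, max xᵢ), k + n).
Sample maximum = 62.3; prior scale x_m = 42.1 → posterior scale = max = 62.3.
Posterior shape = 5.0 + 7 = 12.0.
E[θ|data] = k·x_m/(k−1) = 12.0·62.3/11.0 = 67.9636.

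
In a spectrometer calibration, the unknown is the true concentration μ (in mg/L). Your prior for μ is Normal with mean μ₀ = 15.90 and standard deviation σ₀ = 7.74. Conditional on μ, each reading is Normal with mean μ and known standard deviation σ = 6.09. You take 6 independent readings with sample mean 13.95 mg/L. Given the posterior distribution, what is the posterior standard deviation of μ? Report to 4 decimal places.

For Normal data with known variance σ², a Normal(μ₀, σ₀²) prior on μ is conjugate. Posterior precision = 1/σ₀² + n/σ²; posterior mean is the precision-weighted average of μ₀ and x̄.
σ₀² = 7.74² = 59.9076, σ² = 6.09² = 37.0881; σ² + n·σ₀² = 37.0881 + 6·59.9076 = 396.5337.
Posterior precision = 1/σ₀² + n/σ² = 1/59.9076 + 6/37.0881 = (σ² + n·σ₀²)/(σ₀²σ²) = 396.5337/(59.9076·37.0881); posterior variance σₙ² = σ₀²σ²/(σ² + n·σ₀²) = 59.9076·37.0881/396.5337 = 5.603204.
Posterior SD = √σₙ² = √(59.9076·37.0881/396.5337) = 2.3671.

2.3671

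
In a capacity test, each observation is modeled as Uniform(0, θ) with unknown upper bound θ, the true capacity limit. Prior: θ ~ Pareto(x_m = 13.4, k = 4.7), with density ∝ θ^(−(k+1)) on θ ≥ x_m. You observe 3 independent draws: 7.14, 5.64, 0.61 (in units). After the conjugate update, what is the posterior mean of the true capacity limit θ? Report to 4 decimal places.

15.4000

A Pareto(scale x_m, shape k) prior on the upper bound θ of Uniform(0, θ) is conjugate: posterior is Pareto(max(x_m, max xᵢ), k + n).
Sample maximum = 7.14; prior scale x_m = 13.4 → posterior scale = max = 13.40.
Posterior shape = 4.7 + 3 = 7.7.
E[θ|data] = k·x_m/(k−1) = 7.7·13.40/6.7 = 15.4000.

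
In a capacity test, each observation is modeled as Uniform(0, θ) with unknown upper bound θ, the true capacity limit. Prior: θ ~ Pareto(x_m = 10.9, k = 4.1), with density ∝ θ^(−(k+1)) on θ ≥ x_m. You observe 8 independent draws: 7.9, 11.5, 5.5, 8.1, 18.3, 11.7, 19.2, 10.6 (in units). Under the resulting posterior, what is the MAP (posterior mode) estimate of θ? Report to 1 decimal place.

A Pareto(scale x_m, shape k) prior on the upper bound θ of Uniform(0, θ) is conjugate: posterior is Pareto(max(x_m, max xᵢ), k + n).
Sample maximum = 19.2; prior scale x_m = 10.9 → posterior scale = max = 19.2.
Posterior shape = 4.1 + 8 = 12.1.
The Pareto density is decreasing on [x_m, ∞), so the mode is x_m = 19.2.

19.2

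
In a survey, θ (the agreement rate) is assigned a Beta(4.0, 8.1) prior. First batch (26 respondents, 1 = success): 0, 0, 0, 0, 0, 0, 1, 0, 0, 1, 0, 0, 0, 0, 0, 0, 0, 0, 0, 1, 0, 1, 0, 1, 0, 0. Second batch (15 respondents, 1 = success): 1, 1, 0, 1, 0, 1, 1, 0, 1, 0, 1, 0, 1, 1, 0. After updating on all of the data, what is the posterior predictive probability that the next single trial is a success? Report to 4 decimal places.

0.3390

The Beta prior is conjugate to a Binomial/Bernoulli likelihood; the update adds successes to α and failures to β.
After batch 1: Beta(4.0+5, 8.1+21) = Beta(9.0, 29.1).
After batch 2: Beta(9.0+9, 29.1+6) = Beta(18.0, 35.1).
For a single future Bernoulli trial, P(success | data) = α/(α+β) = 0.3390.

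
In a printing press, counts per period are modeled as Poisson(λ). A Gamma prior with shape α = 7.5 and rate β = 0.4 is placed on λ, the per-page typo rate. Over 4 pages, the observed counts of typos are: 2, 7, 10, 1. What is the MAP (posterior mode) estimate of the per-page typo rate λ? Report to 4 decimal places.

With a Gamma(shape α, rate β) prior, the Poisson likelihood is conjugate: the posterior is Gamma(α + ΣXᵢ, β + n).
Sum of counts S = 20 over n = 4 pages.
Posterior: Gamma(α+S, β+n) = Gamma(7.5+20, 0.4+4) = Gamma(27.5, 4.4).
Mode of Gamma(α,β) for α≥1 is (α−1)/β = 26.5/4.4 = 6.0227.

6.0227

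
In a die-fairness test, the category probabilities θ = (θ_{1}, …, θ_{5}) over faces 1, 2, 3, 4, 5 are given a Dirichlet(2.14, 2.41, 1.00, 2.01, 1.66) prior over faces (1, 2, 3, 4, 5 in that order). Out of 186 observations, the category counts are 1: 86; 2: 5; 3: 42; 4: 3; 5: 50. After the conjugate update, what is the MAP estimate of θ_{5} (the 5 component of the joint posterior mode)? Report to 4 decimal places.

The Dirichlet prior is conjugate to the Multinomial likelihood: each posterior αⱼ = prior αⱼ + observed count nⱼ.
Posterior concentration: (88.14, 7.41, 43.00, 5.01, 51.66), total = 195.22.
Joint mode component: (α_{5}−1)/(Σα−K) = 50.66/190.22 = 0.2663.

0.2663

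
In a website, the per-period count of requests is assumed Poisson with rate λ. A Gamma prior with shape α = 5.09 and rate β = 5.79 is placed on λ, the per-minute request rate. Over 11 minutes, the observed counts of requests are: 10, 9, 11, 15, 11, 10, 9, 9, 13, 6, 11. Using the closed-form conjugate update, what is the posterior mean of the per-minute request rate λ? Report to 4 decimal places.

7.0929

With a Gamma(shape α, rate β) prior, the Poisson likelihood is conjugate: the posterior is Gamma(α + ΣXᵢ, β + n).
Sum of counts S = 114 over n = 11 minutes.
Posterior: Gamma(α+S, β+n) = Gamma(5.09+114, 5.79+11) = Gamma(119.09, 16.79).
Posterior mean = α/β = 119.09/16.79 = 7.0929.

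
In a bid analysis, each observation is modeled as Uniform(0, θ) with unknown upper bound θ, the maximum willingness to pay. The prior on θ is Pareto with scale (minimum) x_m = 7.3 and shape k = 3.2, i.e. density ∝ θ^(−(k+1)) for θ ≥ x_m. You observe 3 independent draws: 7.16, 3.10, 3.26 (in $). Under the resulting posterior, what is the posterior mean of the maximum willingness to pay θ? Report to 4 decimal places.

8.7038

A Pareto(scale x_m, shape k) prior on the upper bound θ of Uniform(0, θ) is conjugate: posterior is Pareto(max(x_m, max xᵢ), k + n).
Sample maximum = 7.16; prior scale x_m = 7.3 → posterior scale = max = 7.30.
Posterior shape = 3.2 + 3 = 6.2.
E[θ|data] = k·x_m/(k−1) = 6.2·7.30/5.2 = 8.7038.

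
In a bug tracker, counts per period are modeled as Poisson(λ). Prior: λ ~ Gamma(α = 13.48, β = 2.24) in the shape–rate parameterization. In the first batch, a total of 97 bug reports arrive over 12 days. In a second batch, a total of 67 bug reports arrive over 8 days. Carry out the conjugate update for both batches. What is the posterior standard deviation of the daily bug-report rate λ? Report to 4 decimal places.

With a Gamma(shape α, rate β) prior, the Poisson likelihood is conjugate: the posterior is Gamma(α + ΣXᵢ, β + n).
After batch 1: Gamma(α+S, β+n) = Gamma(13.48+97, 2.24+12) = Gamma(110.48, 14.24).
After batch 2: Gamma(α+S, β+n) = Gamma(110.48+67, 14.24+8) = Gamma(177.48, 22.24).
SD = √α/β = √177.48/22.24 = 0.5990.

0.5990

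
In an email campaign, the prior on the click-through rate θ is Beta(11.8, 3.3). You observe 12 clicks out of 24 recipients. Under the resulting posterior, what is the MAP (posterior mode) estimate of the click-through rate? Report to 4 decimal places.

0.6146

The Beta prior is conjugate to a Binomial/Bernoulli likelihood; the update adds successes to α and failures to β.
Posterior: Beta(α+k, β+n−k) = Beta(11.8+12, 3.3+12) = Beta(23.8, 15.3).
Mode of Beta(a,b) for a,b>1 is (a−1)/(a+b−2) = 22.8/37.1 = 0.6146.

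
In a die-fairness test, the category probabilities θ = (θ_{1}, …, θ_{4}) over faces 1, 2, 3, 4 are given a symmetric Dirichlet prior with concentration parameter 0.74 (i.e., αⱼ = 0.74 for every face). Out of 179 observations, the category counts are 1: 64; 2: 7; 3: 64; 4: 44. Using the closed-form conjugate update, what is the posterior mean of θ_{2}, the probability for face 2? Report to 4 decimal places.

The Dirichlet prior is conjugate to the Multinomial likelihood: each posterior αⱼ = prior αⱼ + observed count nⱼ.
Posterior concentration: (64.74, 7.74, 64.74, 44.74), total = 181.96.
E[θ_{2}|data] = α_{2}/Σα = 7.74/181.96 = 0.0425.

0.0425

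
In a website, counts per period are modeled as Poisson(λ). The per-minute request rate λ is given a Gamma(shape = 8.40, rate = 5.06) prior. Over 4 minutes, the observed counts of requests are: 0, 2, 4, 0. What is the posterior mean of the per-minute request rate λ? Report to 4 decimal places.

With a Gamma(shape α, rate β) prior, the Poisson likelihood is conjugate: the posterior is Gamma(α + ΣXᵢ, β + n).
Sum of counts S = 6 over n = 4 minutes.
Posterior: Gamma(α+S, β+n) = Gamma(8.40+6, 5.06+4) = Gamma(14.40, 9.06).
Posterior mean = α/β = 14.40/9.06 = 1.5894.

1.5894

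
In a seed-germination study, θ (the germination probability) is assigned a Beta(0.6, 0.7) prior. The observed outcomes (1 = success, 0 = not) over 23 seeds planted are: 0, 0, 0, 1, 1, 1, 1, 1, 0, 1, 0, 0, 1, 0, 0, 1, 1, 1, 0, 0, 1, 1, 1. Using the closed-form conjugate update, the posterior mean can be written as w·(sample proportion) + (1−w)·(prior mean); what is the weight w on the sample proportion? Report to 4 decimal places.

The Beta prior is conjugate to a Binomial/Bernoulli likelihood; the update adds successes to α and failures to β.
Posterior mean = (α₀+k)/(α₀+β₀+n) = [n/(α₀+β₀+n)]·(k/n) + [(α₀+β₀)/(α₀+β₀+n)]·α₀/(α₀+β₀), so only n and the prior enter the weight.
The weight on the data is w = n/(α₀+β₀+n) = 23/(0.6+0.7+23) = 23/24.3 = 0.9465.

0.9465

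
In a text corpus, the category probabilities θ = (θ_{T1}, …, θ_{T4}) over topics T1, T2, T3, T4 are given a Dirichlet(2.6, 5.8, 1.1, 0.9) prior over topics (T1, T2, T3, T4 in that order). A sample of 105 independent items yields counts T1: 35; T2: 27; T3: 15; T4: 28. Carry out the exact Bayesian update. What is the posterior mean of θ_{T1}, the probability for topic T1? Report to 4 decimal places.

0.3258

The Dirichlet prior is conjugate to the Multinomial likelihood: each posterior αⱼ = prior αⱼ + observed count nⱼ.
Posterior concentration: (37.6, 32.8, 16.1, 28.9), total = 115.4.
E[θ_{T1}|data] = α_{T1}/Σα = 37.6/115.4 = 0.3258.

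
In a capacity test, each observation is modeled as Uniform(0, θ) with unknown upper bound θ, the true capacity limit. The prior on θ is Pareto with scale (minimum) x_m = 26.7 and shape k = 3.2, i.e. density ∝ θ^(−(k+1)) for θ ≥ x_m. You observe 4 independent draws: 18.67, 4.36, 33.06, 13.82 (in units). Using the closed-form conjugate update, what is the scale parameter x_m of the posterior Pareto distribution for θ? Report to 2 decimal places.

A Pareto(scale x_m, shape k) prior on the upper bound θ of Uniform(0, θ) is conjugate: posterior is Pareto(max(x_m, max xᵢ), k + n).
Sample maximum = 33.06; prior scale x_m = 26.7 → posterior scale = max = 33.06.
Posterior shape = 3.2 + 4 = 7.2.
Posterior scale x_m = 33.06.

33.06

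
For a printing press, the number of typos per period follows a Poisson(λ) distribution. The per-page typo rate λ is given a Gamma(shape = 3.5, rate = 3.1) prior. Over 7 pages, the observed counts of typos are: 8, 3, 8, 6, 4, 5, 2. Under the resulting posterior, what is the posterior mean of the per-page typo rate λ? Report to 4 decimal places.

With a Gamma(shape α, rate β) prior, the Poisson likelihood is conjugate: the posterior is Gamma(α + ΣXᵢ, β + n).
Sum of counts S = 36 over n = 7 pages.
Posterior: Gamma(α+S, β+n) = Gamma(3.5+36, 3.1+7) = Gamma(39.5, 10.1).
Posterior mean = α/β = 39.5/10.1 = 3.9109.

3.9109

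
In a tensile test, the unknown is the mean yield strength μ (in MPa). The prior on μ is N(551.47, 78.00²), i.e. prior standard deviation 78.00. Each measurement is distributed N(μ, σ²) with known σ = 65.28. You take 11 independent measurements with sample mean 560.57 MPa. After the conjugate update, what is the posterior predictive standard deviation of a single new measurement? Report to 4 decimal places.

For Normal data with known variance σ², a Normal(μ₀, σ₀²) prior on μ is conjugate. Posterior precision = 1/σ₀² + n/σ²; posterior mean is the precision-weighted average of μ₀ and x̄.
σ₀² = 78.00² = 6084, σ² = 65.28² = 4261.4784; σ² + n·σ₀² = 4261.4784 + 11·6084 = 71185.4784.
Posterior precision = 1/σ₀² + n/σ² = 1/6084 + 11/4261.4784 = (σ² + n·σ₀²)/(σ₀²σ²) = 71185.4784/(6084·4261.4784); posterior variance σₙ² = σ₀²σ²/(σ² + n·σ₀²) = 6084·4261.4784/71185.4784 = 364.215219.
Predictive variance for one new observation = σₙ² + σ² = 6084·4261.4784/71185.4784 + 4261.4784 = σ²·(σ₀² + 71185.4784)/71185.4784 = 4261.4784·77269.4784/71185.4784 = 4625.693619; SD = √(4261.4784·77269.4784/71185.4784) = 68.0125.

68.0125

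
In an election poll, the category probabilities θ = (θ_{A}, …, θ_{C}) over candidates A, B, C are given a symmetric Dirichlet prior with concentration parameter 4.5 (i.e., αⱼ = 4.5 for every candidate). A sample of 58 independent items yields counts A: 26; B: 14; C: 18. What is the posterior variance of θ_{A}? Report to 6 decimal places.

0.003374

The Dirichlet prior is conjugate to the Multinomial likelihood: each posterior αⱼ = prior αⱼ + observed count nⱼ.
Posterior concentration: (30.5, 18.5, 22.5), total = 71.5.
Var[θ_j] = α_j(Σα−α_j)/((Σα)²(Σα+1)) = 30.5·41.0/(71.5²·72.5) = 0.003374.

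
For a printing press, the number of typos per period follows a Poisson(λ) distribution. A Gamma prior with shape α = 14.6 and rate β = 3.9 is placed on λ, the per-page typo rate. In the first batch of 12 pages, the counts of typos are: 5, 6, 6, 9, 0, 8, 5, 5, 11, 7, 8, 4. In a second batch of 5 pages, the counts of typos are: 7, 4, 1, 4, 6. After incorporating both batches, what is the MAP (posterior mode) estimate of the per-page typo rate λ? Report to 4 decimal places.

With a Gamma(shape α, rate β) prior, the Poisson likelihood is conjugate: the posterior is Gamma(α + ΣXᵢ, β + n).
Batch 1: sum of counts S = 74 over n = 12 pages.
After batch 1: Gamma(α+S, β+n) = Gamma(14.6+74, 3.9+12) = Gamma(88.6, 15.9).
Batch 2: sum of counts S = 22 over n = 5 pages.
After batch 2: Gamma(α+S, β+n) = Gamma(88.6+22, 15.9+5) = Gamma(110.6, 20.9).
Mode of Gamma(α,β) for α≥1 is (α−1)/β = 109.6/20.9 = 5.2440.

5.2440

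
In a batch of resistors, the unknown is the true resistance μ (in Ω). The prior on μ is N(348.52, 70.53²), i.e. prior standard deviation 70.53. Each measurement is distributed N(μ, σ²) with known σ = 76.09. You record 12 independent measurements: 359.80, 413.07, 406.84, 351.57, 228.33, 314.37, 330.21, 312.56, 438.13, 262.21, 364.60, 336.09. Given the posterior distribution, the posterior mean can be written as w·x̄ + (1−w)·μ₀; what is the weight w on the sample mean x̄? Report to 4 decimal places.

For Normal data with known variance σ², a Normal(μ₀, σ₀²) prior on μ is conjugate. Posterior precision = 1/σ₀² + n/σ²; posterior mean is the precision-weighted average of μ₀ and x̄.
σ₀² = 70.53² = 4974.4809, σ² = 76.09² = 5789.6881. Prior precision 1/σ₀² = 1/4974.4809; data precision n/σ² = 12/5789.6881.
w = (n/σ²)/(1/σ₀² + n/σ²) = n·σ₀²/(σ² + n·σ₀²) = 12·4974.4809/(5789.6881 + 12·4974.4809) = 59693.7708/65483.4589 = 0.9116.

0.9116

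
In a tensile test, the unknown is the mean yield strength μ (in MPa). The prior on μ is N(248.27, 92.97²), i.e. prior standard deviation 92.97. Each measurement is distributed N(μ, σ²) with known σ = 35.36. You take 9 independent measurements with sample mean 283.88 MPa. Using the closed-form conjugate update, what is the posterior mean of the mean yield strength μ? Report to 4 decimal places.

283.3167

For Normal data with known variance σ², a Normal(μ₀, σ₀²) prior on μ is conjugate. Posterior precision = 1/σ₀² + n/σ²; posterior mean is the precision-weighted average of μ₀ and x̄.
n·x̄ = 9·283.88 = 2554.92.
σ₀² = 92.97² = 8643.4209, σ² = 35.36² = 1250.3296; σ² + n·σ₀² = 1250.3296 + 9·8643.4209 = 79041.1177.
Posterior mean = (μ₀/σ₀² + n·x̄/σ²)/(1/σ₀² + n/σ²) = (σ²·μ₀ + σ₀²·n·x̄)/(σ² + n·σ₀²) = (1250.3296·248.27 + 8643.4209·2554.92)/79041.1177 = 22393668.25562/79041.1177 = 283.3167.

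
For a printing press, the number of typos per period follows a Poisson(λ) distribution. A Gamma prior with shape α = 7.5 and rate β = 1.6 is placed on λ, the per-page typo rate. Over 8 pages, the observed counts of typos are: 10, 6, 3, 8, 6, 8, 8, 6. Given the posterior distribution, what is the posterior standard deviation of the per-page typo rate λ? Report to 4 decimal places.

0.8235

With a Gamma(shape α, rate β) prior, the Poisson likelihood is conjugate: the posterior is Gamma(α + ΣXᵢ, β + n).
Sum of counts S = 55 over n = 8 pages.
Posterior: Gamma(α+S, β+n) = Gamma(7.5+55, 1.6+8) = Gamma(62.5, 9.6).
SD = √α/β = √62.5/9.6 = 0.8235.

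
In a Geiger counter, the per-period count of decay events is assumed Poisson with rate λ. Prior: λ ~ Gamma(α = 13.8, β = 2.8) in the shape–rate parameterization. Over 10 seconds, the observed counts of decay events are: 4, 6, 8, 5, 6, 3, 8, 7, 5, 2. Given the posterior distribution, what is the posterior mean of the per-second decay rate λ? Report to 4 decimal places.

With a Gamma(shape α, rate β) prior, the Poisson likelihood is conjugate: the posterior is Gamma(α + ΣXᵢ, β + n).
Sum of counts S = 54 over n = 10 seconds.
Posterior: Gamma(α+S, β+n) = Gamma(13.8+54, 2.8+10) = Gamma(67.8, 12.8).
Posterior mean = α/β = 67.8/12.8 = 5.2969.

5.2969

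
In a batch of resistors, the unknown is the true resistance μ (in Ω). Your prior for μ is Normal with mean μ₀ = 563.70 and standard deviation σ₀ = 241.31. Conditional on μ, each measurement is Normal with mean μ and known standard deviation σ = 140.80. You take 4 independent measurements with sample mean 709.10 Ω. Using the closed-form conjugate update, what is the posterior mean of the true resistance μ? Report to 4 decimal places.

For Normal data with known variance σ², a Normal(μ₀, σ₀²) prior on μ is conjugate. Posterior precision = 1/σ₀² + n/σ²; posterior mean is the precision-weighted average of μ₀ and x̄.
n·x̄ = 4·709.10 = 2836.4.
σ₀² = 241.31² = 58230.5161, σ² = 140.80² = 19824.64; σ² + n·σ₀² = 19824.64 + 4·58230.5161 = 252746.7044.
Posterior mean = (μ₀/σ₀² + n·x̄/σ²)/(1/σ₀² + n/σ²) = (σ²·μ₀ + σ₀²·n·x̄)/(σ² + n·σ₀²) = (19824.64·563.70 + 58230.5161·2836.4)/252746.7044 = 176340185.43404/252746.7044 = 697.6953.

697.6953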